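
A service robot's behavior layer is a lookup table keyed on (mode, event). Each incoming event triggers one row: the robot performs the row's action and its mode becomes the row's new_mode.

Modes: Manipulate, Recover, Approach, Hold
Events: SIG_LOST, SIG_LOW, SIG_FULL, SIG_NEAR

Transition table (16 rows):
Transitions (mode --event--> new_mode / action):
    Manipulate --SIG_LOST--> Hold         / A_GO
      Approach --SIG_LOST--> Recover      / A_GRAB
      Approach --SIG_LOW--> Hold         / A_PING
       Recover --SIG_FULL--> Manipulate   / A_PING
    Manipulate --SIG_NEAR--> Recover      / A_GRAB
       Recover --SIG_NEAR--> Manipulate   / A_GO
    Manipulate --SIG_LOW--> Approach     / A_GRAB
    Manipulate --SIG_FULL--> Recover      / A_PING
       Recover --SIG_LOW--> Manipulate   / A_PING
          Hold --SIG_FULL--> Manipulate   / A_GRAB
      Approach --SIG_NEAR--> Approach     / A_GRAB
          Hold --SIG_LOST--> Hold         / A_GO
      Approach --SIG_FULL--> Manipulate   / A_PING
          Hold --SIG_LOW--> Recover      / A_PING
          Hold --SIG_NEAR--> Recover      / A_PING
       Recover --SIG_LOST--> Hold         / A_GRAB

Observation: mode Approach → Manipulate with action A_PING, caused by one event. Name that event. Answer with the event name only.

try SIG_LOST: (Approach, SIG_LOST) → (Recover, A_GRAB)
try SIG_LOW: (Approach, SIG_LOW) → (Hold, A_PING)
try SIG_FULL: (Approach, SIG_FULL) → (Manipulate, A_PING)  ← matches
try SIG_NEAR: (Approach, SIG_NEAR) → (Approach, A_GRAB)

SIG_FULL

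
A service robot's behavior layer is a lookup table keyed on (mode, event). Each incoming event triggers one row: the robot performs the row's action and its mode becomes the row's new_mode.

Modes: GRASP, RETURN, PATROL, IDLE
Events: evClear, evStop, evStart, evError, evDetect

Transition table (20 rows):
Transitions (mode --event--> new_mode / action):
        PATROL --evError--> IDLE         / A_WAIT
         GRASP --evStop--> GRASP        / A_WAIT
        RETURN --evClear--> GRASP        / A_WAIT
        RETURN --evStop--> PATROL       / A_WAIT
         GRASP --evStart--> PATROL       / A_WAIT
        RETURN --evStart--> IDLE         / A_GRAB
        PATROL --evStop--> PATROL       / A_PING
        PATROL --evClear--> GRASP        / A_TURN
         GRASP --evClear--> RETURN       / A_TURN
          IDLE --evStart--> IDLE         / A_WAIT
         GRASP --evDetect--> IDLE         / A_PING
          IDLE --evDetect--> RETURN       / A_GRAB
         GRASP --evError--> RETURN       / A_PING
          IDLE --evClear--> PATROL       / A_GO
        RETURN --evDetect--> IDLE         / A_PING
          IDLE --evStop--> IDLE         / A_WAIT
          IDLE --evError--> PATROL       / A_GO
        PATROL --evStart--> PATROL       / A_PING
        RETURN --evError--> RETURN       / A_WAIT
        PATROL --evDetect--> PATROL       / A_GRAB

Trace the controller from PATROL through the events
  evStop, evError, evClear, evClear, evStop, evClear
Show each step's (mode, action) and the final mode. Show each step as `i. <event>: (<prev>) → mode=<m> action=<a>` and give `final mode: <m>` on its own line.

1. evStop: (PATROL) → mode=PATROL action=A_PING
2. evError: (PATROL) → mode=IDLE action=A_WAIT
3. evClear: (IDLE) → mode=PATROL action=A_GO
4. evClear: (PATROL) → mode=GRASP action=A_TURN
5. evStop: (GRASP) → mode=GRASP action=A_WAIT
6. evClear: (GRASP) → mode=RETURN action=A_TURN

final mode: RETURN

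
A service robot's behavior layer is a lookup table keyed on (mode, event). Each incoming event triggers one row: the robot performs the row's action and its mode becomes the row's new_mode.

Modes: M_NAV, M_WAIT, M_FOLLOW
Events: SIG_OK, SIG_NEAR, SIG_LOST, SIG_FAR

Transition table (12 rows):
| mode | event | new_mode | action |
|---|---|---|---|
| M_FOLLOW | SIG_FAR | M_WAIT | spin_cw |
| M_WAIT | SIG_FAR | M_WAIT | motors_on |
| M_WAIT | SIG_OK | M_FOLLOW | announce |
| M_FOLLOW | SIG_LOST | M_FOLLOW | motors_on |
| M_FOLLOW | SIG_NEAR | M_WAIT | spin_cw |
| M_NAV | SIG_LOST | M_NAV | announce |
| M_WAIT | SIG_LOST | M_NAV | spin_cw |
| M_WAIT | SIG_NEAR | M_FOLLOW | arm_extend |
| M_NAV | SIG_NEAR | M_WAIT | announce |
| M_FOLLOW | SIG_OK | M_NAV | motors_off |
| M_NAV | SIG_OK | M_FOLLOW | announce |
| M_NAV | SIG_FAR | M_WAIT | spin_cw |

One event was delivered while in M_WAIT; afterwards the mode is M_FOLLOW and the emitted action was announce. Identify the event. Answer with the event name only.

try SIG_OK: (M_WAIT, SIG_OK) → (M_FOLLOW, announce)  ← matches
try SIG_NEAR: (M_WAIT, SIG_NEAR) → (M_FOLLOW, arm_extend)
try SIG_LOST: (M_WAIT, SIG_LOST) → (M_NAV, spin_cw)
try SIG_FAR: (M_WAIT, SIG_FAR) → (M_WAIT, motors_on)

SIG_OK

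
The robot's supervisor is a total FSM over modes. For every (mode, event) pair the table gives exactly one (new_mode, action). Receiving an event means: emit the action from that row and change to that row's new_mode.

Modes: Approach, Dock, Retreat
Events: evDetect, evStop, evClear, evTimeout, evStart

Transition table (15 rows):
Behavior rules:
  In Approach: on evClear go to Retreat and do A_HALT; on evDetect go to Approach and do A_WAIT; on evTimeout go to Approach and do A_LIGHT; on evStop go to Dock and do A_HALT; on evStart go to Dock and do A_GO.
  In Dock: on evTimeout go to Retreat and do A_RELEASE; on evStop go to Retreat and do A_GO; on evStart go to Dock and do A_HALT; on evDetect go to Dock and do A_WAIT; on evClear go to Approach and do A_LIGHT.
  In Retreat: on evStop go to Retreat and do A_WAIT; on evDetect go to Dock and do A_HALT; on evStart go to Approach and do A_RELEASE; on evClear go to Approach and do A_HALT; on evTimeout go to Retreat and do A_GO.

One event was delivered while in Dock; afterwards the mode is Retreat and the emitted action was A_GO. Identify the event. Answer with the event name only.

try evDetect: (Dock, evDetect) → (Dock, A_WAIT)
try evStop: (Dock, evStop) → (Retreat, A_GO)  ← matches
try evClear: (Dock, evClear) → (Approach, A_LIGHT)
try evTimeout: (Dock, evTimeout) → (Retreat, A_RELEASE)
try evStart: (Dock, evStart) → (Dock, A_HALT)

evStop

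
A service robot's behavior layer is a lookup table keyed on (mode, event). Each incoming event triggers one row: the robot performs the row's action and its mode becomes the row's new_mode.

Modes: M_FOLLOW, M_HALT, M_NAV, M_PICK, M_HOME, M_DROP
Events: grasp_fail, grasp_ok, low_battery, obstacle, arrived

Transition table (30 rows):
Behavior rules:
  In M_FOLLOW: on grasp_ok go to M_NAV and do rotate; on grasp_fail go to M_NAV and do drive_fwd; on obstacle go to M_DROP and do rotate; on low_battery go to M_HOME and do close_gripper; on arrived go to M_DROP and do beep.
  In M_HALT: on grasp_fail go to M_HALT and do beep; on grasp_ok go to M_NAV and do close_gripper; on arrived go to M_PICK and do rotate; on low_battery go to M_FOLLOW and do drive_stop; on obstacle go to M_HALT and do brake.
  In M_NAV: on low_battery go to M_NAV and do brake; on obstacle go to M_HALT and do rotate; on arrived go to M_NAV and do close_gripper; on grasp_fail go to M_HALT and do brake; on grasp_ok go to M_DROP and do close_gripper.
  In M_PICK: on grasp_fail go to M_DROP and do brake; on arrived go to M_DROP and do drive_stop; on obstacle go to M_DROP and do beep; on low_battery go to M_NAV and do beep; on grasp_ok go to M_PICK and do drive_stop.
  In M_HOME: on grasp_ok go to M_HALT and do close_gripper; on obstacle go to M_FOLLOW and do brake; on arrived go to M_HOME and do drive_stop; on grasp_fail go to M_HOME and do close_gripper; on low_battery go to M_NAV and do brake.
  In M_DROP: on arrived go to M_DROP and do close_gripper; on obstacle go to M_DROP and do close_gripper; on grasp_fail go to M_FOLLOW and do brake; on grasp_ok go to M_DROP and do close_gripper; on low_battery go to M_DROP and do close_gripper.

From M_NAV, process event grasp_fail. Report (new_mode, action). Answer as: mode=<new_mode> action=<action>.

mode=M_HALT action=brake

current mode = M_NAV; filter table to that mode:
  (M_NAV, low_battery) → (M_NAV, brake)
  (M_NAV, obstacle) → (M_HALT, rotate)
  (M_NAV, arrived) → (M_NAV, close_gripper)
  (M_NAV, grasp_fail) → (M_HALT, brake)  ← event matches
  (M_NAV, grasp_ok) → (M_DROP, close_gripper)
event = grasp_fail selects (M_HALT, brake)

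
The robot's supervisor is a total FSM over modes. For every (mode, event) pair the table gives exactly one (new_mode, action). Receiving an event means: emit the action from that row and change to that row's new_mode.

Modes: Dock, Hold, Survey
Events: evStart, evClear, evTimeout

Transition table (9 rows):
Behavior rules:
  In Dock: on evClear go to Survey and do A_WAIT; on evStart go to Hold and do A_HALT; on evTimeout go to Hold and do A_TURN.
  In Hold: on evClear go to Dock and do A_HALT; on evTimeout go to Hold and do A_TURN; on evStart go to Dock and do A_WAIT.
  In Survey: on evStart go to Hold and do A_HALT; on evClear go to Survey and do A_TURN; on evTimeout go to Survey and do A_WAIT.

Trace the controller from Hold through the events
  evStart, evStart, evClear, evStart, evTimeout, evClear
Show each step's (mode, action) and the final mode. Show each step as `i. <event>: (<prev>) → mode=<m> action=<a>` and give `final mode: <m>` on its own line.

final mode: Dock

1. evStart: (Hold) → mode=Dock action=A_WAIT
2. evStart: (Dock) → mode=Hold action=A_HALT
3. evClear: (Hold) → mode=Dock action=A_HALT
4. evStart: (Dock) → mode=Hold action=A_HALT
5. evTimeout: (Hold) → mode=Hold action=A_TURN
6. evClear: (Hold) → mode=Dock action=A_HALT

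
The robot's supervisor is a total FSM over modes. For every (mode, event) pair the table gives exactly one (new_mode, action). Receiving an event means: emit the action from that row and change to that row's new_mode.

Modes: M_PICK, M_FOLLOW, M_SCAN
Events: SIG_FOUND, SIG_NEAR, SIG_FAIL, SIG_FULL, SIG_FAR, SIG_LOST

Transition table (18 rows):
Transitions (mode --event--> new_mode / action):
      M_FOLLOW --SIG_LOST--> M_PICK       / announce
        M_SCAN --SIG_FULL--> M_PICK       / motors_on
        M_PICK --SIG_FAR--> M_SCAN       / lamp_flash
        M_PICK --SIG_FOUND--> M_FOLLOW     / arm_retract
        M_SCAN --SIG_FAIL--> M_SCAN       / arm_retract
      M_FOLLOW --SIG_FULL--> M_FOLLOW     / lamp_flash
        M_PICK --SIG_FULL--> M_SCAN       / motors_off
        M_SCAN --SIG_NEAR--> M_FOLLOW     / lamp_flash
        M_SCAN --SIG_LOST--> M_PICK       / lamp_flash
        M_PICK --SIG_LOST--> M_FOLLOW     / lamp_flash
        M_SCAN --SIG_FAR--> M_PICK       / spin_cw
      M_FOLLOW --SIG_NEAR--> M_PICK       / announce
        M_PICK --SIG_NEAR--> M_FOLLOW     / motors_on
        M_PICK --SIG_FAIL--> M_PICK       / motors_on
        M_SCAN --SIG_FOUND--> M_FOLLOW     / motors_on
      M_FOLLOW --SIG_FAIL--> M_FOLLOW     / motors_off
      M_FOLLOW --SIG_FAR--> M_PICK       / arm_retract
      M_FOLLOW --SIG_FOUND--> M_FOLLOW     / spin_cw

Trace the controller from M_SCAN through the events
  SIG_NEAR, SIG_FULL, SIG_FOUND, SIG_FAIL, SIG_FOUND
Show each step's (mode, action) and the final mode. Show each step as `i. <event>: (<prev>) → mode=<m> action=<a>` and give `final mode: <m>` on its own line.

1. SIG_NEAR: (M_SCAN) → mode=M_FOLLOW action=lamp_flash
2. SIG_FULL: (M_FOLLOW) → mode=M_FOLLOW action=lamp_flash
3. SIG_FOUND: (M_FOLLOW) → mode=M_FOLLOW action=spin_cw
4. SIG_FAIL: (M_FOLLOW) → mode=M_FOLLOW action=motors_off
5. SIG_FOUND: (M_FOLLOW) → mode=M_FOLLOW action=spin_cw

final mode: M_FOLLOW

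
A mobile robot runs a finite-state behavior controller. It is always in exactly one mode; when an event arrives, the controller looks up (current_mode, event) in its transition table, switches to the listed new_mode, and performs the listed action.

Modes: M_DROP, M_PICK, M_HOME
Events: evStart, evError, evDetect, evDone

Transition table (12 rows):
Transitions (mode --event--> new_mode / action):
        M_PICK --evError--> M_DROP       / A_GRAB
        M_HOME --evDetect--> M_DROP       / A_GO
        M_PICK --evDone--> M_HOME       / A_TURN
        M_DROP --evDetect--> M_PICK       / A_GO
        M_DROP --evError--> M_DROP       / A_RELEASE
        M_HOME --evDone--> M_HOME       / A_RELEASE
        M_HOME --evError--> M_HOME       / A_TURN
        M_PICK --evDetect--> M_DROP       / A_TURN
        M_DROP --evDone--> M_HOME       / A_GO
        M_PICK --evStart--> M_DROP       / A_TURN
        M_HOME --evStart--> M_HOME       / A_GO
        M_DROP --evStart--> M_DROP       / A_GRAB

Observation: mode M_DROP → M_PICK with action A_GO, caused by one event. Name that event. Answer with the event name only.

try evStart: (M_DROP, evStart) → (M_DROP, A_GRAB)
try evError: (M_DROP, evError) → (M_DROP, A_RELEASE)
try evDetect: (M_DROP, evDetect) → (M_PICK, A_GO)  ← matches
try evDone: (M_DROP, evDone) → (M_HOME, A_GO)

evDetect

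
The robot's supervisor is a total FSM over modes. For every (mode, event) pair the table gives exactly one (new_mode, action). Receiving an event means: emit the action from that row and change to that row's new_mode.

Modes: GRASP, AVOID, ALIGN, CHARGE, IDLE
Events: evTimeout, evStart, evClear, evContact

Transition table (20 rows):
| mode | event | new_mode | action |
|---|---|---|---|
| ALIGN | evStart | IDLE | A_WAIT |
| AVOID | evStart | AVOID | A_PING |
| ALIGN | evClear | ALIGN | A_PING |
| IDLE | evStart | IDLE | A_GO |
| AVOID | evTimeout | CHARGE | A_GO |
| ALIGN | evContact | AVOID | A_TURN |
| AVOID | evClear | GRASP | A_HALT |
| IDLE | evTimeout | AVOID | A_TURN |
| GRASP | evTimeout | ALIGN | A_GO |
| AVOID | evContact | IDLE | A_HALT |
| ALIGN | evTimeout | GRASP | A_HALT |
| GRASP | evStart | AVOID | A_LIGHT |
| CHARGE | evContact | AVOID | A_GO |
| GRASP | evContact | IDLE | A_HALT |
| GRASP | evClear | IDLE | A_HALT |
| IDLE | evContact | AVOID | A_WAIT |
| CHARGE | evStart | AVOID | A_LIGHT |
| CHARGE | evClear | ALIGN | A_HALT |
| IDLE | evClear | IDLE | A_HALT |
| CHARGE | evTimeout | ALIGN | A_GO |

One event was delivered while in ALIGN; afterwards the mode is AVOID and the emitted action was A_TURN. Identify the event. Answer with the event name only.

evContact

try evTimeout: (ALIGN, evTimeout) → (GRASP, A_HALT)
try evStart: (ALIGN, evStart) → (IDLE, A_WAIT)
try evClear: (ALIGN, evClear) → (ALIGN, A_PING)
try evContact: (ALIGN, evContact) → (AVOID, A_TURN)  ← matches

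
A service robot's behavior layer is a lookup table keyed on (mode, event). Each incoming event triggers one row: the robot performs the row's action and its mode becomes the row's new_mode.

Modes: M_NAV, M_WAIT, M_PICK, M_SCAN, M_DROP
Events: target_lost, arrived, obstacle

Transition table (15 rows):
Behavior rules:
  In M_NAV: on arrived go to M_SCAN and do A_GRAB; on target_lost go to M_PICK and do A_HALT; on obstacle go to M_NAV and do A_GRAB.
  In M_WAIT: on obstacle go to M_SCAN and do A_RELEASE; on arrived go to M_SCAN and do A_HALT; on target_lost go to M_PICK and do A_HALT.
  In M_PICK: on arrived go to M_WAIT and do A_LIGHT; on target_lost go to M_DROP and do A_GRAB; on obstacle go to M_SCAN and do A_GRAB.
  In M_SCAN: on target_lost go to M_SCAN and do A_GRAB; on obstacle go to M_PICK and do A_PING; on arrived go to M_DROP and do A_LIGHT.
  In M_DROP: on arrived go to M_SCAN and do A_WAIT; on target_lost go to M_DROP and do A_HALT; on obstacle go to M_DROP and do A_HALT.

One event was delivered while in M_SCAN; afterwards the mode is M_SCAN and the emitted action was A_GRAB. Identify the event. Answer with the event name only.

try target_lost: (M_SCAN, target_lost) → (M_SCAN, A_GRAB)  ← matches
try arrived: (M_SCAN, arrived) → (M_DROP, A_LIGHT)
try obstacle: (M_SCAN, obstacle) → (M_PICK, A_PING)

target_lost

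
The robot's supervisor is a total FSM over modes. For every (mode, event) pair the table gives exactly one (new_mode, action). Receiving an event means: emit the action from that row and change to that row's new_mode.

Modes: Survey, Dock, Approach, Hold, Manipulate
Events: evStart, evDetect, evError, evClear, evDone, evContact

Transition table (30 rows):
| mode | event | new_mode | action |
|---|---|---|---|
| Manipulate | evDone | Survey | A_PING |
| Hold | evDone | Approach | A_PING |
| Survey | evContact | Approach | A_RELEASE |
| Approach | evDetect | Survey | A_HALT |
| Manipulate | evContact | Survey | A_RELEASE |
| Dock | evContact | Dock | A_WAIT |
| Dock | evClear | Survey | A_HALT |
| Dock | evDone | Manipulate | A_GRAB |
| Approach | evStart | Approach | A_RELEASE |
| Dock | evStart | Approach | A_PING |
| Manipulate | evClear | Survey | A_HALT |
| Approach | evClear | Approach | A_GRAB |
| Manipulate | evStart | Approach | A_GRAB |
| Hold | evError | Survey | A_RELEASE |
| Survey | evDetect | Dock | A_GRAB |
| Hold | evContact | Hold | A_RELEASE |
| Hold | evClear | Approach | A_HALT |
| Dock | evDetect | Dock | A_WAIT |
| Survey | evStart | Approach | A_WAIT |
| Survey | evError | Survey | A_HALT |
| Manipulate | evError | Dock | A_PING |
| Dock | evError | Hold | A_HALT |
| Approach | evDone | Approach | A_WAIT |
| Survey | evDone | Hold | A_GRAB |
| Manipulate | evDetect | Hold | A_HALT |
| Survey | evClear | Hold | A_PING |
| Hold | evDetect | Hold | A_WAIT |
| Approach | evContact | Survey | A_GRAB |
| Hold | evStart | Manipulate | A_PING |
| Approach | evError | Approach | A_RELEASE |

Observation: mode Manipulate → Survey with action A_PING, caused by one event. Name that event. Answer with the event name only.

evDone

try evStart: (Manipulate, evStart) → (Approach, A_GRAB)
try evDetect: (Manipulate, evDetect) → (Hold, A_HALT)
try evError: (Manipulate, evError) → (Dock, A_PING)
try evClear: (Manipulate, evClear) → (Survey, A_HALT)
try evDone: (Manipulate, evDone) → (Survey, A_PING)  ← matches
try evContact: (Manipulate, evContact) → (Survey, A_RELEASE)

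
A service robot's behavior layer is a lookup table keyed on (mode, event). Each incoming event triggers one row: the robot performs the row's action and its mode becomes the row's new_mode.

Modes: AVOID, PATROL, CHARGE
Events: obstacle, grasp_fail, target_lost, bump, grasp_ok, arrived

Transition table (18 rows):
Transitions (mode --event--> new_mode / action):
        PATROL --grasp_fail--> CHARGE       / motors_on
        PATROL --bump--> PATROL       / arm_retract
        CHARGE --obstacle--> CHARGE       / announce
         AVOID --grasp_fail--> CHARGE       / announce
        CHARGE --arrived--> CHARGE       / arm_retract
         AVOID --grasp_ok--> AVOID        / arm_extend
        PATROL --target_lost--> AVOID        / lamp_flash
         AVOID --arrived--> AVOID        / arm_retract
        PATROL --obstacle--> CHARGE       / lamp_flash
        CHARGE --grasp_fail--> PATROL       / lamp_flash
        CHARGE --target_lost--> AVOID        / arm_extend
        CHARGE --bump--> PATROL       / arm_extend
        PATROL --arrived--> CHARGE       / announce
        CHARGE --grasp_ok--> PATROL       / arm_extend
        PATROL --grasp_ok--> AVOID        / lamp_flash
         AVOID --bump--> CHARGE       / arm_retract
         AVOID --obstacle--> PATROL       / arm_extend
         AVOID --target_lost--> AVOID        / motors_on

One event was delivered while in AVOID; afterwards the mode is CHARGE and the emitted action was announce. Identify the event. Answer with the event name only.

try obstacle: (AVOID, obstacle) → (PATROL, arm_extend)
try grasp_fail: (AVOID, grasp_fail) → (CHARGE, announce)  ← matches
try target_lost: (AVOID, target_lost) → (AVOID, motors_on)
try bump: (AVOID, bump) → (CHARGE, arm_retract)
try grasp_ok: (AVOID, grasp_ok) → (AVOID, arm_extend)
try arrived: (AVOID, arrived) → (AVOID, arm_retract)

grasp_fail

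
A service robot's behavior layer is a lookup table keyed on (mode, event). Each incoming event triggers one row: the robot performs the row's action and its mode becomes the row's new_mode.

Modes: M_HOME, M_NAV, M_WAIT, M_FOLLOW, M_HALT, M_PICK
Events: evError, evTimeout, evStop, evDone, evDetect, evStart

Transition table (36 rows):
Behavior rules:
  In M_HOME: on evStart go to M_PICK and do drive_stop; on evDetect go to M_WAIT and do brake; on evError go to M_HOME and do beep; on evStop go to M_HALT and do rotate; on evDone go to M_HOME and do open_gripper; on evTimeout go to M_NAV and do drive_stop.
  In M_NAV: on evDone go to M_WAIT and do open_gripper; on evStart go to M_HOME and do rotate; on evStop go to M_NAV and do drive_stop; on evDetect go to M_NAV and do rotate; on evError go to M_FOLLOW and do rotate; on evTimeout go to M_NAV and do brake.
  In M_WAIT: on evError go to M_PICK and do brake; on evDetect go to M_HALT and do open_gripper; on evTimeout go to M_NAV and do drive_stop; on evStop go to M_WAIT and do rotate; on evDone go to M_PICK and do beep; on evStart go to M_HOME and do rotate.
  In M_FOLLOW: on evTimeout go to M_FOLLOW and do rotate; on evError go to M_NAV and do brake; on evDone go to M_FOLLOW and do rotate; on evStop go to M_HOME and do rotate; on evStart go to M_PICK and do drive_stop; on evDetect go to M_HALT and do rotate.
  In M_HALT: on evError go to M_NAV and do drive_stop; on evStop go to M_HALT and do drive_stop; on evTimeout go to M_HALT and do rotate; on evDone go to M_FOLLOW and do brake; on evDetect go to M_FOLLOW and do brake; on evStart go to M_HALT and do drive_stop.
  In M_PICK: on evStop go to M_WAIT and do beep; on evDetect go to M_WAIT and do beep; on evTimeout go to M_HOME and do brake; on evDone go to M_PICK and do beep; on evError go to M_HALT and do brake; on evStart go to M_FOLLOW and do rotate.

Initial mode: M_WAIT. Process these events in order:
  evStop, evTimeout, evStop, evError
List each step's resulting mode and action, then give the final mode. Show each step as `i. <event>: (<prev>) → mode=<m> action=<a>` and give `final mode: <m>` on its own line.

1. evStop: (M_WAIT) → mode=M_WAIT action=rotate
2. evTimeout: (M_WAIT) → mode=M_NAV action=drive_stop
3. evStop: (M_NAV) → mode=M_NAV action=drive_stop
4. evError: (M_NAV) → mode=M_FOLLOW action=rotate

final mode: M_FOLLOW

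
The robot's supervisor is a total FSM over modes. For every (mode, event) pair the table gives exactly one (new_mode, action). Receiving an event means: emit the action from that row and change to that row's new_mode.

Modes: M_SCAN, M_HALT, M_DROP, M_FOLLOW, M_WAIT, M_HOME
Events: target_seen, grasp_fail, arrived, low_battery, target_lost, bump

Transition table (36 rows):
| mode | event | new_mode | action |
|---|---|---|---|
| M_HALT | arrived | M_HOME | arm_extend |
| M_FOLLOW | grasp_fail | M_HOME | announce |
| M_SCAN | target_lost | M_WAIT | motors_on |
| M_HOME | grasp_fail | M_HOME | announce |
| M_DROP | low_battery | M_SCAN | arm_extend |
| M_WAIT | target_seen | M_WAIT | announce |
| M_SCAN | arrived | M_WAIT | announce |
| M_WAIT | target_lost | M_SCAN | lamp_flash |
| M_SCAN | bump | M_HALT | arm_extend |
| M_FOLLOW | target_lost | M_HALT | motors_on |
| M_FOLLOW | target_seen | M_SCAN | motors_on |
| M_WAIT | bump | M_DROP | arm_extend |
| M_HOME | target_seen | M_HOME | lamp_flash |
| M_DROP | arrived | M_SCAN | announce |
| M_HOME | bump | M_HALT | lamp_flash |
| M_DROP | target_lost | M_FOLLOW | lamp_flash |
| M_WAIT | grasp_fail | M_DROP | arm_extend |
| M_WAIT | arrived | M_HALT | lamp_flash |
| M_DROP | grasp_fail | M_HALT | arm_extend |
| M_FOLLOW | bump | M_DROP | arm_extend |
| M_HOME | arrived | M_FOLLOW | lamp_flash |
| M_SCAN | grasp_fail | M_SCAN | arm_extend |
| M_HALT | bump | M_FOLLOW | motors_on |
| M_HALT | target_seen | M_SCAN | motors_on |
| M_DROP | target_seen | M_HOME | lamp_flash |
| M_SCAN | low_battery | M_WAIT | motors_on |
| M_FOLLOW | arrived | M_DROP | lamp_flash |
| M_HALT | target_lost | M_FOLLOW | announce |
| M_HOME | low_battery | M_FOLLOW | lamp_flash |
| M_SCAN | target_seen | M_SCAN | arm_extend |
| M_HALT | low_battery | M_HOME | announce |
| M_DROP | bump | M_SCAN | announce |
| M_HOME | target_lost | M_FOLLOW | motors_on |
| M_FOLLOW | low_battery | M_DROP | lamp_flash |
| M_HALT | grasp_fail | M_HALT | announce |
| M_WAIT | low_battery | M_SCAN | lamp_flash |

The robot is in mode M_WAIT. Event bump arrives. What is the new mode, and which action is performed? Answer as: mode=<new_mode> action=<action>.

mode=M_DROP action=arm_extend

current mode = M_WAIT; filter table to that mode:
  (M_WAIT, target_seen) → (M_WAIT, announce)
  (M_WAIT, target_lost) → (M_SCAN, lamp_flash)
  (M_WAIT, bump) → (M_DROP, arm_extend)  ← event matches
  (M_WAIT, grasp_fail) → (M_DROP, arm_extend)
  (M_WAIT, arrived) → (M_HALT, lamp_flash)
  (M_WAIT, low_battery) → (M_SCAN, lamp_flash)
event = bump selects (M_DROP, arm_extend)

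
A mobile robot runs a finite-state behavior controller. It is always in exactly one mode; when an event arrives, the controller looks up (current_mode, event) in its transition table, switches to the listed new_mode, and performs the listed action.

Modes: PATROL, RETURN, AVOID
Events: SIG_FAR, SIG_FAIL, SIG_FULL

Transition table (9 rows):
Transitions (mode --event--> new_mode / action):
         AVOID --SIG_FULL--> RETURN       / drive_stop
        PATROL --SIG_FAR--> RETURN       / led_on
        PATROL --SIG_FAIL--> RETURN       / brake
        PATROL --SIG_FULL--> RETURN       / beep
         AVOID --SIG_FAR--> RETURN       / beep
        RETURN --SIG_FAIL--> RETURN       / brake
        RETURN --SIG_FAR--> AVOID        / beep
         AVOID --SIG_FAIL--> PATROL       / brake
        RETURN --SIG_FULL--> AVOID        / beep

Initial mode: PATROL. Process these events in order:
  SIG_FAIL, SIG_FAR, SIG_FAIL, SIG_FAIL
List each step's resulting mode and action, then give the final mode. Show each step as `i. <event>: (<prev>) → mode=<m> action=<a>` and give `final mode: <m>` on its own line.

1. SIG_FAIL: (PATROL) → mode=RETURN action=brake
2. SIG_FAR: (RETURN) → mode=AVOID action=beep
3. SIG_FAIL: (AVOID) → mode=PATROL action=brake
4. SIG_FAIL: (PATROL) → mode=RETURN action=brake

final mode: RETURN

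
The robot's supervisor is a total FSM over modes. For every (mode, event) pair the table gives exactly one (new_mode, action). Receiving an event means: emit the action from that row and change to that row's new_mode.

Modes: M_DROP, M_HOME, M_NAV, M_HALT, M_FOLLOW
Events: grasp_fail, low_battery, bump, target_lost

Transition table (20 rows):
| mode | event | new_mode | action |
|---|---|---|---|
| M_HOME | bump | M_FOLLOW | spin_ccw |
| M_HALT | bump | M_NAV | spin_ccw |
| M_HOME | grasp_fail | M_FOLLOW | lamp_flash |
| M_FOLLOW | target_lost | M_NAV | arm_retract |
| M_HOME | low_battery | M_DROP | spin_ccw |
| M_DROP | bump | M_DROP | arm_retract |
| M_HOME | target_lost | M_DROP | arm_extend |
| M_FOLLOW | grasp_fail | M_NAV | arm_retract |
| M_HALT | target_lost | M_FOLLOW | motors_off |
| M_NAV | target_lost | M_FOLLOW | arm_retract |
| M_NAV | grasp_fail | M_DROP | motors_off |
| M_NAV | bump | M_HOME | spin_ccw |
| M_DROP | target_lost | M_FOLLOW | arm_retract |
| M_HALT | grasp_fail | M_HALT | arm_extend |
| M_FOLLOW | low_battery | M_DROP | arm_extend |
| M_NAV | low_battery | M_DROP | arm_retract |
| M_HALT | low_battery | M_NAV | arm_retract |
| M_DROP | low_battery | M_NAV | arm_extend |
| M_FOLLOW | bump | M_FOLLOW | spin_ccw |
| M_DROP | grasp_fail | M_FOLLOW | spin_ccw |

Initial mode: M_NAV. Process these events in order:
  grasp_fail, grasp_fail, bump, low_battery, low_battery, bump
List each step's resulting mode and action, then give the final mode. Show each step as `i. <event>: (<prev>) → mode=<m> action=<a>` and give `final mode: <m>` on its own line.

final mode: M_HOME

1. grasp_fail: (M_NAV) → mode=M_DROP action=motors_off
2. grasp_fail: (M_DROP) → mode=M_FOLLOW action=spin_ccw
3. bump: (M_FOLLOW) → mode=M_FOLLOW action=spin_ccw
4. low_battery: (M_FOLLOW) → mode=M_DROP action=arm_extend
5. low_battery: (M_DROP) → mode=M_NAV action=arm_extend
6. bump: (M_NAV) → mode=M_HOME action=spin_ccw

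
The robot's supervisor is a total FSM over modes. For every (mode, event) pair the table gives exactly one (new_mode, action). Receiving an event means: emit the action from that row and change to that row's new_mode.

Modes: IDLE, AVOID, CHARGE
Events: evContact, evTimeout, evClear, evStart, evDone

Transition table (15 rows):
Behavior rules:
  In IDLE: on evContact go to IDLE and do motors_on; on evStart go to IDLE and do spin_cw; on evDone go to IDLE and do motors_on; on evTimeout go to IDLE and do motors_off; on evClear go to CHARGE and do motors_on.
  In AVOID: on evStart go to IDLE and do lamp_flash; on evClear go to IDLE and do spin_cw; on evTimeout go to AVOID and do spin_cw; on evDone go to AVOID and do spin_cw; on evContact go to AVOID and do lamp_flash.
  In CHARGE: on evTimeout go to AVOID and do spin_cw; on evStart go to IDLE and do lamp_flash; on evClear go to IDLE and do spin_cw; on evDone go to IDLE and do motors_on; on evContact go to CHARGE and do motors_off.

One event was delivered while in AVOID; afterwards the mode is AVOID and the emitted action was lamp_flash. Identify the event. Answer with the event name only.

try evContact: (AVOID, evContact) → (AVOID, lamp_flash)  ← matches
try evTimeout: (AVOID, evTimeout) → (AVOID, spin_cw)
try evClear: (AVOID, evClear) → (IDLE, spin_cw)
try evStart: (AVOID, evStart) → (IDLE, lamp_flash)
try evDone: (AVOID, evDone) → (AVOID, spin_cw)

evContact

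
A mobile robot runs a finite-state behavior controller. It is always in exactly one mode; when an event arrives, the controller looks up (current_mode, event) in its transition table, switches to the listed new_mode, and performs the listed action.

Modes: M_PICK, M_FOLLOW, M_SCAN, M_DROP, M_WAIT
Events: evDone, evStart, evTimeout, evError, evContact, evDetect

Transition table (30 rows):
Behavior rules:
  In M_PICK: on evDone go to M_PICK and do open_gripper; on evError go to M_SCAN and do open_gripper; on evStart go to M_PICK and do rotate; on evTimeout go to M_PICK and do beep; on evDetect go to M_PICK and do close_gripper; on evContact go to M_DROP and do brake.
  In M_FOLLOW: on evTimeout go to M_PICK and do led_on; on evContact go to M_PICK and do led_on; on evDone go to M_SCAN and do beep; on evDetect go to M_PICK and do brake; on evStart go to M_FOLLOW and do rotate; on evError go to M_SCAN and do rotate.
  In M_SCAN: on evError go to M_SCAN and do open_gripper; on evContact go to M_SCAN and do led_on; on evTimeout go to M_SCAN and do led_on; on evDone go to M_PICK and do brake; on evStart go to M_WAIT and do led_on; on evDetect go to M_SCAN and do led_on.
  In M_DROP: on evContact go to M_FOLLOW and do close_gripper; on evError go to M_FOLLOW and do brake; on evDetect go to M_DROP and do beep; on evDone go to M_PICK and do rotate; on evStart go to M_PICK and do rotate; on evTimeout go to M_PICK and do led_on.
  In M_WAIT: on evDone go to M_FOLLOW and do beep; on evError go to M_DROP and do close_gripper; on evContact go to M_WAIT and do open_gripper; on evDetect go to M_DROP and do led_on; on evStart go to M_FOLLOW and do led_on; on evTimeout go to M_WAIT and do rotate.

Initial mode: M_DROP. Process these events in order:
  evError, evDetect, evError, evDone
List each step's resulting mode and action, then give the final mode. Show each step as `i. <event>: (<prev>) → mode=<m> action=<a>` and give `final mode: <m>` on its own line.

final mode: M_PICK

1. evError: (M_DROP) → mode=M_FOLLOW action=brake
2. evDetect: (M_FOLLOW) → mode=M_PICK action=brake
3. evError: (M_PICK) → mode=M_SCAN action=open_gripper
4. evDone: (M_SCAN) → mode=M_PICK action=brake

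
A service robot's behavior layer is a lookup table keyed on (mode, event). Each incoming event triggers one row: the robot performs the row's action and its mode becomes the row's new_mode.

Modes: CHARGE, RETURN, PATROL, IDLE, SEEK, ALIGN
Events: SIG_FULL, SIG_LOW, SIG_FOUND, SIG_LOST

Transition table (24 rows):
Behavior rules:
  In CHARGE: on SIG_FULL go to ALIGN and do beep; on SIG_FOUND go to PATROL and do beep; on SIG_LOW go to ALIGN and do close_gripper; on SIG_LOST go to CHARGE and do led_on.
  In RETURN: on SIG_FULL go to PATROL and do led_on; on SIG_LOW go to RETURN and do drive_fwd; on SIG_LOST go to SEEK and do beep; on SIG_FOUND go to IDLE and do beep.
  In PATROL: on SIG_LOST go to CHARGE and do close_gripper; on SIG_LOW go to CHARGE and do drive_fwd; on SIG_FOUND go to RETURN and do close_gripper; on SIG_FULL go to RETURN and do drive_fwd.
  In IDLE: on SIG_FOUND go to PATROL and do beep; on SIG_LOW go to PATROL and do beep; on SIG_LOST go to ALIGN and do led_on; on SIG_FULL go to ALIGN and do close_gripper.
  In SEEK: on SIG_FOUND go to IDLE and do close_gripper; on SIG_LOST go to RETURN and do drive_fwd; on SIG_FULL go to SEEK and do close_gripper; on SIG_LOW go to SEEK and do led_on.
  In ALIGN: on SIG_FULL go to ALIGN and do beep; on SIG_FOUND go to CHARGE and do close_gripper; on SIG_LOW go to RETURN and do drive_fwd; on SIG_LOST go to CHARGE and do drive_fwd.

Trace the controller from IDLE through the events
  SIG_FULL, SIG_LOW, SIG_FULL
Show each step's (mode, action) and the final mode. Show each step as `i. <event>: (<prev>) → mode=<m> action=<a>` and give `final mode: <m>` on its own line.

1. SIG_FULL: (IDLE) → mode=ALIGN action=close_gripper
2. SIG_LOW: (ALIGN) → mode=RETURN action=drive_fwd
3. SIG_FULL: (RETURN) → mode=PATROL action=led_on

final mode: PATROL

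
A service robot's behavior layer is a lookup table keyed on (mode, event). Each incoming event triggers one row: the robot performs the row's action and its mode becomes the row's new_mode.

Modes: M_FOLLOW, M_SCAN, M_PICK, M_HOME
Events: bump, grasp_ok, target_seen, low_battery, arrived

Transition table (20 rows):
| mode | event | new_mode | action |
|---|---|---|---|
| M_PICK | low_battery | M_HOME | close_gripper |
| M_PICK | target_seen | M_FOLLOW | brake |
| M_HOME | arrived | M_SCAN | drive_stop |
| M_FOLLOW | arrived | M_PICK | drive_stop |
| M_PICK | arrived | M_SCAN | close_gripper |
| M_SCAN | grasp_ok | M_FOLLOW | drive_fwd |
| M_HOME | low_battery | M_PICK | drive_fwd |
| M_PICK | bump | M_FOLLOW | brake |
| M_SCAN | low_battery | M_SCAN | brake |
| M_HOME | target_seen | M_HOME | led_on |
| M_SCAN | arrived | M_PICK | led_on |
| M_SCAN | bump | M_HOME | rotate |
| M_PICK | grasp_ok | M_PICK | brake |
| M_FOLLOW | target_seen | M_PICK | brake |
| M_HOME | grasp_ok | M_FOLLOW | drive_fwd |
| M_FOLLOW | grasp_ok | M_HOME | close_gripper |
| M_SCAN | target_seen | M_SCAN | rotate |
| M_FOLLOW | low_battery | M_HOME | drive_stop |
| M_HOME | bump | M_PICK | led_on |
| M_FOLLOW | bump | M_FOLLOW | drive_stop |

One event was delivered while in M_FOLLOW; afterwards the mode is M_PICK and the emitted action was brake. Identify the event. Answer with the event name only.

try bump: (M_FOLLOW, bump) → (M_FOLLOW, drive_stop)
try grasp_ok: (M_FOLLOW, grasp_ok) → (M_HOME, close_gripper)
try target_seen: (M_FOLLOW, target_seen) → (M_PICK, brake)  ← matches
try low_battery: (M_FOLLOW, low_battery) → (M_HOME, drive_stop)
try arrived: (M_FOLLOW, arrived) → (M_PICK, drive_stop)

target_seen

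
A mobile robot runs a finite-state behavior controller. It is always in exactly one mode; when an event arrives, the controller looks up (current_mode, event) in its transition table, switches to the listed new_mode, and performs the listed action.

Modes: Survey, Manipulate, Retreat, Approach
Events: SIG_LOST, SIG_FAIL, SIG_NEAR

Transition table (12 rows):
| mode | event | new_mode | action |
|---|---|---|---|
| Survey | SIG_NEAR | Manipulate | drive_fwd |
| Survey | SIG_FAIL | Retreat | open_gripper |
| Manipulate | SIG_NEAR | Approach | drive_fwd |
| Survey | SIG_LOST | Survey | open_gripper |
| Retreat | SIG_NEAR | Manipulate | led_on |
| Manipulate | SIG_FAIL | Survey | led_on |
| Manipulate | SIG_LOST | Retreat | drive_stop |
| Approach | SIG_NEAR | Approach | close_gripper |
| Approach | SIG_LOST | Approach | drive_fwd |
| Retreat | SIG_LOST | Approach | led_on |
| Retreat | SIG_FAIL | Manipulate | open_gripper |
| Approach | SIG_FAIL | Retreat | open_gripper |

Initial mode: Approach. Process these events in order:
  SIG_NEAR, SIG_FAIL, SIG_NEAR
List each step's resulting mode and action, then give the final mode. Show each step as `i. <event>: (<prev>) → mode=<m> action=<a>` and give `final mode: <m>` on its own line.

final mode: Manipulate

1. SIG_NEAR: (Approach) → mode=Approach action=close_gripper
2. SIG_FAIL: (Approach) → mode=Retreat action=open_gripper
3. SIG_NEAR: (Retreat) → mode=Manipulate action=led_on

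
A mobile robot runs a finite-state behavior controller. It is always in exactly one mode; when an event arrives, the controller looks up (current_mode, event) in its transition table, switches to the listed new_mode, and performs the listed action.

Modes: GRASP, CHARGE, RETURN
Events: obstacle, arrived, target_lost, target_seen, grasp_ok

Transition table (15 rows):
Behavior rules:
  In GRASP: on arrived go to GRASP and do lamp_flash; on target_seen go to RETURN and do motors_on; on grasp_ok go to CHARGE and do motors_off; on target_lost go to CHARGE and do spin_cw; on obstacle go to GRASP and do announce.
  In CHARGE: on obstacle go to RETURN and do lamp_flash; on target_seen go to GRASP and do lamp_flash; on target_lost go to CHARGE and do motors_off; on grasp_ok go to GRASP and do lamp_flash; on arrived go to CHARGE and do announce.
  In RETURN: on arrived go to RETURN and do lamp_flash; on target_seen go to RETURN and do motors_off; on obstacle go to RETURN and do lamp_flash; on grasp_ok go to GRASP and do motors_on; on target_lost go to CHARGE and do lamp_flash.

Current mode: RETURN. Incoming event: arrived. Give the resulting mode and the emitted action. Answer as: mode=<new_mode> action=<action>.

current mode = RETURN; filter table to that mode:
  (RETURN, arrived) → (RETURN, lamp_flash)  ← event matches
  (RETURN, target_seen) → (RETURN, motors_off)
  (RETURN, obstacle) → (RETURN, lamp_flash)
  (RETURN, grasp_ok) → (GRASP, motors_on)
  (RETURN, target_lost) → (CHARGE, lamp_flash)
event = arrived selects (RETURN, lamp_flash)

mode=RETURN action=lamp_flash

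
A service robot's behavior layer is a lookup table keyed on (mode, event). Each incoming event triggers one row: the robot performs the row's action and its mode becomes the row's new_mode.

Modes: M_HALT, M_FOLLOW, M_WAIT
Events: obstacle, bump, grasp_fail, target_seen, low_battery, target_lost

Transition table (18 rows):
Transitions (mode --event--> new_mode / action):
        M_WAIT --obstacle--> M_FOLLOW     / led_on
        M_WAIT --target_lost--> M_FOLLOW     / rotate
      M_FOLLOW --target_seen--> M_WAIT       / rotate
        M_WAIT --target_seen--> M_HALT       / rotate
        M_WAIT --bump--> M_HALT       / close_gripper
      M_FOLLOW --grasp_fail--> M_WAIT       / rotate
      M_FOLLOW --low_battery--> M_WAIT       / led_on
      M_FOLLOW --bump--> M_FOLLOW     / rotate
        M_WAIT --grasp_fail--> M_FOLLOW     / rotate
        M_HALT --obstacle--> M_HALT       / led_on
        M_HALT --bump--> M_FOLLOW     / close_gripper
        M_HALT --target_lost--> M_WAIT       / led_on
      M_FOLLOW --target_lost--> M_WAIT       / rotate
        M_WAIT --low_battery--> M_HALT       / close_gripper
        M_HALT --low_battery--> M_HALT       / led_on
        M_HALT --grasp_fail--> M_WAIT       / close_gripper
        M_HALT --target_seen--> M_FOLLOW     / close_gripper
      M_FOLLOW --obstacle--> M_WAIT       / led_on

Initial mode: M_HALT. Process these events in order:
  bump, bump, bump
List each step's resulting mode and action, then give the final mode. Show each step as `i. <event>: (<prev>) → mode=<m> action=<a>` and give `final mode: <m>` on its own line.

1. bump: (M_HALT) → mode=M_FOLLOW action=close_gripper
2. bump: (M_FOLLOW) → mode=M_FOLLOW action=rotate
3. bump: (M_FOLLOW) → mode=M_FOLLOW action=rotate

final mode: M_FOLLOW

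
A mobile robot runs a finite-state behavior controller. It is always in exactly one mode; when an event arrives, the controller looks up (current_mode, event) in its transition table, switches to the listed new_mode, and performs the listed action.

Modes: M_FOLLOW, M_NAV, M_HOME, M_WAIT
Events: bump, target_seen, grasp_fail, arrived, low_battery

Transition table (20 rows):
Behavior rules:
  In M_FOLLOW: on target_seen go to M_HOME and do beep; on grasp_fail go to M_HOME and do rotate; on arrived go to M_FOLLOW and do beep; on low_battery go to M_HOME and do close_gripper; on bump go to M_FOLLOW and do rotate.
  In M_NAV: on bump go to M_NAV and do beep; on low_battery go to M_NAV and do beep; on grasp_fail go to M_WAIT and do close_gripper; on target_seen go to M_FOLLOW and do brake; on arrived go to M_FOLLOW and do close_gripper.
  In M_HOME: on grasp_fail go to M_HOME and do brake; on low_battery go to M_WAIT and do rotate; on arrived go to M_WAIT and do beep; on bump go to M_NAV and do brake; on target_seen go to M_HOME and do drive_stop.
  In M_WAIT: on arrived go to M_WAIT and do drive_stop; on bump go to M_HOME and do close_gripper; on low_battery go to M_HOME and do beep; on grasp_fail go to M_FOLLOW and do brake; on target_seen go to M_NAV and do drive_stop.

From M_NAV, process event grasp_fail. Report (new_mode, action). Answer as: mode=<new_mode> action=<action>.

current mode = M_NAV; filter table to that mode:
  (M_NAV, bump) → (M_NAV, beep)
  (M_NAV, low_battery) → (M_NAV, beep)
  (M_NAV, grasp_fail) → (M_WAIT, close_gripper)  ← event matches
  (M_NAV, target_seen) → (M_FOLLOW, brake)
  (M_NAV, arrived) → (M_FOLLOW, close_gripper)
event = grasp_fail selects (M_WAIT, close_gripper)

mode=M_WAIT action=close_gripper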